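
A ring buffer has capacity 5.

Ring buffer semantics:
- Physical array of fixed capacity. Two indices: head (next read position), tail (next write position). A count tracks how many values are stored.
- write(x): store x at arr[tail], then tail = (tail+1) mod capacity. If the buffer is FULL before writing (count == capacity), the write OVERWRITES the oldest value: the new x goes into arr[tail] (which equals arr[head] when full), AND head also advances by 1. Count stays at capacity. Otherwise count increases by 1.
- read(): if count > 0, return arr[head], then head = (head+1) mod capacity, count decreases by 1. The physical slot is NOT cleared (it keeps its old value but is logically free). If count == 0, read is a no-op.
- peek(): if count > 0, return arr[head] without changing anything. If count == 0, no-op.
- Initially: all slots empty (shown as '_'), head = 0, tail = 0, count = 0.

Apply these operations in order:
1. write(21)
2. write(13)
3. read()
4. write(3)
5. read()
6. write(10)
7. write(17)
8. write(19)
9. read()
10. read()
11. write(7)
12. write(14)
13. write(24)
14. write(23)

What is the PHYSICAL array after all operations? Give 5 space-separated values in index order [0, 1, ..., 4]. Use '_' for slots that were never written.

Answer: 19 7 14 24 23

Derivation:
After op 1 (write(21)): arr=[21 _ _ _ _] head=0 tail=1 count=1
After op 2 (write(13)): arr=[21 13 _ _ _] head=0 tail=2 count=2
After op 3 (read()): arr=[21 13 _ _ _] head=1 tail=2 count=1
After op 4 (write(3)): arr=[21 13 3 _ _] head=1 tail=3 count=2
After op 5 (read()): arr=[21 13 3 _ _] head=2 tail=3 count=1
After op 6 (write(10)): arr=[21 13 3 10 _] head=2 tail=4 count=2
After op 7 (write(17)): arr=[21 13 3 10 17] head=2 tail=0 count=3
After op 8 (write(19)): arr=[19 13 3 10 17] head=2 tail=1 count=4
After op 9 (read()): arr=[19 13 3 10 17] head=3 tail=1 count=3
After op 10 (read()): arr=[19 13 3 10 17] head=4 tail=1 count=2
After op 11 (write(7)): arr=[19 7 3 10 17] head=4 tail=2 count=3
After op 12 (write(14)): arr=[19 7 14 10 17] head=4 tail=3 count=4
After op 13 (write(24)): arr=[19 7 14 24 17] head=4 tail=4 count=5
After op 14 (write(23)): arr=[19 7 14 24 23] head=0 tail=0 count=5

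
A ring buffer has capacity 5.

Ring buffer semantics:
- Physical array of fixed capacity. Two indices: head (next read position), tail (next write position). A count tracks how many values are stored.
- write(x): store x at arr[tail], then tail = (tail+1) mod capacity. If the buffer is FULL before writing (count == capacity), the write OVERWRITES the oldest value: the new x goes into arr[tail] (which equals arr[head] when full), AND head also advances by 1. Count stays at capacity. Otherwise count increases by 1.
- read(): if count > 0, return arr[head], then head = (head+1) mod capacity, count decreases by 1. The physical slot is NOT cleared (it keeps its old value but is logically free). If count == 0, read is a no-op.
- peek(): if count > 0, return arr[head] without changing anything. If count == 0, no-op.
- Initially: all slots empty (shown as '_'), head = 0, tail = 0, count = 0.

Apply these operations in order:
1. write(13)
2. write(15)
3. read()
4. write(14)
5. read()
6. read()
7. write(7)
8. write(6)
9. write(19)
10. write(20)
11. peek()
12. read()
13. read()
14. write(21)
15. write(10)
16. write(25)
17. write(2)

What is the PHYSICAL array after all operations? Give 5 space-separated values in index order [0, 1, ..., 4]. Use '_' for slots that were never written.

Answer: 2 20 21 10 25

Derivation:
After op 1 (write(13)): arr=[13 _ _ _ _] head=0 tail=1 count=1
After op 2 (write(15)): arr=[13 15 _ _ _] head=0 tail=2 count=2
After op 3 (read()): arr=[13 15 _ _ _] head=1 tail=2 count=1
After op 4 (write(14)): arr=[13 15 14 _ _] head=1 tail=3 count=2
After op 5 (read()): arr=[13 15 14 _ _] head=2 tail=3 count=1
After op 6 (read()): arr=[13 15 14 _ _] head=3 tail=3 count=0
After op 7 (write(7)): arr=[13 15 14 7 _] head=3 tail=4 count=1
After op 8 (write(6)): arr=[13 15 14 7 6] head=3 tail=0 count=2
After op 9 (write(19)): arr=[19 15 14 7 6] head=3 tail=1 count=3
After op 10 (write(20)): arr=[19 20 14 7 6] head=3 tail=2 count=4
After op 11 (peek()): arr=[19 20 14 7 6] head=3 tail=2 count=4
After op 12 (read()): arr=[19 20 14 7 6] head=4 tail=2 count=3
After op 13 (read()): arr=[19 20 14 7 6] head=0 tail=2 count=2
After op 14 (write(21)): arr=[19 20 21 7 6] head=0 tail=3 count=3
After op 15 (write(10)): arr=[19 20 21 10 6] head=0 tail=4 count=4
After op 16 (write(25)): arr=[19 20 21 10 25] head=0 tail=0 count=5
After op 17 (write(2)): arr=[2 20 21 10 25] head=1 tail=1 count=5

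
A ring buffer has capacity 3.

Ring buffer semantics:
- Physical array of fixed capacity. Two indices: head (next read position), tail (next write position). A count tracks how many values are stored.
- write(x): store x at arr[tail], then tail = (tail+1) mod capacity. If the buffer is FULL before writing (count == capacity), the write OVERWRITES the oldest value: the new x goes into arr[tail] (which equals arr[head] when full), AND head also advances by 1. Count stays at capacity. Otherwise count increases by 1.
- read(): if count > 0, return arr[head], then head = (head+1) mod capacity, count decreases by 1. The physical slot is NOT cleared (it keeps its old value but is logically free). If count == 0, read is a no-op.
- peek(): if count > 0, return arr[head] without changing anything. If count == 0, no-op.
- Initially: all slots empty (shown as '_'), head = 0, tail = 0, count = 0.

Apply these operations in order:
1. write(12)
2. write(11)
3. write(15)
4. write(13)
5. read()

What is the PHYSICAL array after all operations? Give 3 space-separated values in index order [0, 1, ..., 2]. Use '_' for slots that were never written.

After op 1 (write(12)): arr=[12 _ _] head=0 tail=1 count=1
After op 2 (write(11)): arr=[12 11 _] head=0 tail=2 count=2
After op 3 (write(15)): arr=[12 11 15] head=0 tail=0 count=3
After op 4 (write(13)): arr=[13 11 15] head=1 tail=1 count=3
After op 5 (read()): arr=[13 11 15] head=2 tail=1 count=2

Answer: 13 11 15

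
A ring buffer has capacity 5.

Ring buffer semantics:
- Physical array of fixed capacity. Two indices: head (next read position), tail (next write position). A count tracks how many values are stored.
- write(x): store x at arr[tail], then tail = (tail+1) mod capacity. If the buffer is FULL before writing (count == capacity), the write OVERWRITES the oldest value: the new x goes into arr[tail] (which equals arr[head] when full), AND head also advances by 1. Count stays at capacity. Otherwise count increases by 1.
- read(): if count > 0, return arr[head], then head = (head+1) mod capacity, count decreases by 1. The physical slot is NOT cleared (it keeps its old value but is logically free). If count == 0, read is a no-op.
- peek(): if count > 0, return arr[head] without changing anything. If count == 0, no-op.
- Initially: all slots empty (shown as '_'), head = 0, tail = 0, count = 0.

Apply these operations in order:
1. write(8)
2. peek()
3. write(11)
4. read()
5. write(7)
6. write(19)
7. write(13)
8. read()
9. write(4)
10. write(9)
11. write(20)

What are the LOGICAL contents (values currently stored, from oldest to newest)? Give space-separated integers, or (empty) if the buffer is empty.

Answer: 19 13 4 9 20

Derivation:
After op 1 (write(8)): arr=[8 _ _ _ _] head=0 tail=1 count=1
After op 2 (peek()): arr=[8 _ _ _ _] head=0 tail=1 count=1
After op 3 (write(11)): arr=[8 11 _ _ _] head=0 tail=2 count=2
After op 4 (read()): arr=[8 11 _ _ _] head=1 tail=2 count=1
After op 5 (write(7)): arr=[8 11 7 _ _] head=1 tail=3 count=2
After op 6 (write(19)): arr=[8 11 7 19 _] head=1 tail=4 count=3
After op 7 (write(13)): arr=[8 11 7 19 13] head=1 tail=0 count=4
After op 8 (read()): arr=[8 11 7 19 13] head=2 tail=0 count=3
After op 9 (write(4)): arr=[4 11 7 19 13] head=2 tail=1 count=4
After op 10 (write(9)): arr=[4 9 7 19 13] head=2 tail=2 count=5
After op 11 (write(20)): arr=[4 9 20 19 13] head=3 tail=3 count=5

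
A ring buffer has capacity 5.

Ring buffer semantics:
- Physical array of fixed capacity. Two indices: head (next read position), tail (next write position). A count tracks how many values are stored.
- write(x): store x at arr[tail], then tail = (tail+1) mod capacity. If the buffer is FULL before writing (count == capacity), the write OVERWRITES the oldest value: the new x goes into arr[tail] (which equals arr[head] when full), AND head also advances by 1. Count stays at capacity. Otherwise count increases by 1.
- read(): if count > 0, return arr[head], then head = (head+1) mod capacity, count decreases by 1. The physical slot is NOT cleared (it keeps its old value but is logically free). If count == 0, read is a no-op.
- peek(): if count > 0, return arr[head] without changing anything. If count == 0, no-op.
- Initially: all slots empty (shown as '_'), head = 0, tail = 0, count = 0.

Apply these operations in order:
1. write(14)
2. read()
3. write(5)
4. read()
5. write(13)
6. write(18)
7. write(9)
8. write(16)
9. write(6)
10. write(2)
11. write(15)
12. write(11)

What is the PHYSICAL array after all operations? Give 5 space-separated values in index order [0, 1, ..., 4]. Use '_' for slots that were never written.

After op 1 (write(14)): arr=[14 _ _ _ _] head=0 tail=1 count=1
After op 2 (read()): arr=[14 _ _ _ _] head=1 tail=1 count=0
After op 3 (write(5)): arr=[14 5 _ _ _] head=1 tail=2 count=1
After op 4 (read()): arr=[14 5 _ _ _] head=2 tail=2 count=0
After op 5 (write(13)): arr=[14 5 13 _ _] head=2 tail=3 count=1
After op 6 (write(18)): arr=[14 5 13 18 _] head=2 tail=4 count=2
After op 7 (write(9)): arr=[14 5 13 18 9] head=2 tail=0 count=3
After op 8 (write(16)): arr=[16 5 13 18 9] head=2 tail=1 count=4
After op 9 (write(6)): arr=[16 6 13 18 9] head=2 tail=2 count=5
After op 10 (write(2)): arr=[16 6 2 18 9] head=3 tail=3 count=5
After op 11 (write(15)): arr=[16 6 2 15 9] head=4 tail=4 count=5
After op 12 (write(11)): arr=[16 6 2 15 11] head=0 tail=0 count=5

Answer: 16 6 2 15 11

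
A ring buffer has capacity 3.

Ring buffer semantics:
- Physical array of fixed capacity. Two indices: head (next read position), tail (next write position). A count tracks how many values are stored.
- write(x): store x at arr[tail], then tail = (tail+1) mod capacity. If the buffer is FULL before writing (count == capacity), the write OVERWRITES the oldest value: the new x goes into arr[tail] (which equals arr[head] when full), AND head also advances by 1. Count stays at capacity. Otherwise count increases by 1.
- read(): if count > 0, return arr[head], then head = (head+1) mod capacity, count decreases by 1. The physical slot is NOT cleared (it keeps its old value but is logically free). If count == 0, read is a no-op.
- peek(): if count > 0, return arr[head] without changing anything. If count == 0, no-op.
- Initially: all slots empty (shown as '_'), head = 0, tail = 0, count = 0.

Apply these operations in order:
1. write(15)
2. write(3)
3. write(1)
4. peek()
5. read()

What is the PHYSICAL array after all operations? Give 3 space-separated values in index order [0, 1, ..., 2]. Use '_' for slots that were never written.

Answer: 15 3 1

Derivation:
After op 1 (write(15)): arr=[15 _ _] head=0 tail=1 count=1
After op 2 (write(3)): arr=[15 3 _] head=0 tail=2 count=2
After op 3 (write(1)): arr=[15 3 1] head=0 tail=0 count=3
After op 4 (peek()): arr=[15 3 1] head=0 tail=0 count=3
After op 5 (read()): arr=[15 3 1] head=1 tail=0 count=2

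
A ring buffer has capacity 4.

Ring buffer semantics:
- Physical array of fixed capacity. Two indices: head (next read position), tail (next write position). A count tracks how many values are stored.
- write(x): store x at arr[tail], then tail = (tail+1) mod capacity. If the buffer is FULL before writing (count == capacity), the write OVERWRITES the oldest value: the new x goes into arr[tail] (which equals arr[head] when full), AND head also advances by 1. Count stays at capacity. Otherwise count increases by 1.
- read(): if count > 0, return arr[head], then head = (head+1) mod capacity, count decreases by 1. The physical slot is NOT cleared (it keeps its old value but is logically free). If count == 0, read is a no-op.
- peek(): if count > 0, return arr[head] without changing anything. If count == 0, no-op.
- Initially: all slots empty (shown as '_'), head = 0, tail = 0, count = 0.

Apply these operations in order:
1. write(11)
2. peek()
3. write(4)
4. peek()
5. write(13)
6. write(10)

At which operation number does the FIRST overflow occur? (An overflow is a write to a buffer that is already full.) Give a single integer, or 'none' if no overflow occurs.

Answer: none

Derivation:
After op 1 (write(11)): arr=[11 _ _ _] head=0 tail=1 count=1
After op 2 (peek()): arr=[11 _ _ _] head=0 tail=1 count=1
After op 3 (write(4)): arr=[11 4 _ _] head=0 tail=2 count=2
After op 4 (peek()): arr=[11 4 _ _] head=0 tail=2 count=2
After op 5 (write(13)): arr=[11 4 13 _] head=0 tail=3 count=3
After op 6 (write(10)): arr=[11 4 13 10] head=0 tail=0 count=4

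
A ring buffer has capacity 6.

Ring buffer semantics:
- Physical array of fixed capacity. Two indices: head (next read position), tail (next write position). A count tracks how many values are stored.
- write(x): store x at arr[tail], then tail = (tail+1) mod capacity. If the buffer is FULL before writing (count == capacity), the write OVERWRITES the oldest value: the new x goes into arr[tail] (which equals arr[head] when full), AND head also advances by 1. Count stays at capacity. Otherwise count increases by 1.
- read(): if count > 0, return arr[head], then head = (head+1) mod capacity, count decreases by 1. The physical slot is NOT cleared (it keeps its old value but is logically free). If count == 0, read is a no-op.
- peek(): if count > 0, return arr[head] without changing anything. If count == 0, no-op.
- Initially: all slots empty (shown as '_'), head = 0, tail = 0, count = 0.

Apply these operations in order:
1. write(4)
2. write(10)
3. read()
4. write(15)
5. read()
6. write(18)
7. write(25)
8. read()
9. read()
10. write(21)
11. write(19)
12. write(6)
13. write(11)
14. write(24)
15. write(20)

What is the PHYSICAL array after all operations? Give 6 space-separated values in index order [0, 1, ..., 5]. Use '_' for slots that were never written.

After op 1 (write(4)): arr=[4 _ _ _ _ _] head=0 tail=1 count=1
After op 2 (write(10)): arr=[4 10 _ _ _ _] head=0 tail=2 count=2
After op 3 (read()): arr=[4 10 _ _ _ _] head=1 tail=2 count=1
After op 4 (write(15)): arr=[4 10 15 _ _ _] head=1 tail=3 count=2
After op 5 (read()): arr=[4 10 15 _ _ _] head=2 tail=3 count=1
After op 6 (write(18)): arr=[4 10 15 18 _ _] head=2 tail=4 count=2
After op 7 (write(25)): arr=[4 10 15 18 25 _] head=2 tail=5 count=3
After op 8 (read()): arr=[4 10 15 18 25 _] head=3 tail=5 count=2
After op 9 (read()): arr=[4 10 15 18 25 _] head=4 tail=5 count=1
After op 10 (write(21)): arr=[4 10 15 18 25 21] head=4 tail=0 count=2
After op 11 (write(19)): arr=[19 10 15 18 25 21] head=4 tail=1 count=3
After op 12 (write(6)): arr=[19 6 15 18 25 21] head=4 tail=2 count=4
After op 13 (write(11)): arr=[19 6 11 18 25 21] head=4 tail=3 count=5
After op 14 (write(24)): arr=[19 6 11 24 25 21] head=4 tail=4 count=6
After op 15 (write(20)): arr=[19 6 11 24 20 21] head=5 tail=5 count=6

Answer: 19 6 11 24 20 21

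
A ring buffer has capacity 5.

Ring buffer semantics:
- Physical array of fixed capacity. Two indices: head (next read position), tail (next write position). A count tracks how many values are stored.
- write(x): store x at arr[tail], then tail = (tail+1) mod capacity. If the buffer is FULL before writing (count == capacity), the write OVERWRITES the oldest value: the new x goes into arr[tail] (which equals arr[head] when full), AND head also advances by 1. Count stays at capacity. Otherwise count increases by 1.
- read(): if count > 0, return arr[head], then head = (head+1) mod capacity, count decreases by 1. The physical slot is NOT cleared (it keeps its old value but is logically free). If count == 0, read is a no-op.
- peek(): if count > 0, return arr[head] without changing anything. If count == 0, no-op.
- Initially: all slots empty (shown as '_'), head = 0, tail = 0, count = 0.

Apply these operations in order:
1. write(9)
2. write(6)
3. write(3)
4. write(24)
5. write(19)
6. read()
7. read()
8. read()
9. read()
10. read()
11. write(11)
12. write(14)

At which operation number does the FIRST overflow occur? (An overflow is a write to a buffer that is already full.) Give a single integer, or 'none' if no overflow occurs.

After op 1 (write(9)): arr=[9 _ _ _ _] head=0 tail=1 count=1
After op 2 (write(6)): arr=[9 6 _ _ _] head=0 tail=2 count=2
After op 3 (write(3)): arr=[9 6 3 _ _] head=0 tail=3 count=3
After op 4 (write(24)): arr=[9 6 3 24 _] head=0 tail=4 count=4
After op 5 (write(19)): arr=[9 6 3 24 19] head=0 tail=0 count=5
After op 6 (read()): arr=[9 6 3 24 19] head=1 tail=0 count=4
After op 7 (read()): arr=[9 6 3 24 19] head=2 tail=0 count=3
After op 8 (read()): arr=[9 6 3 24 19] head=3 tail=0 count=2
After op 9 (read()): arr=[9 6 3 24 19] head=4 tail=0 count=1
After op 10 (read()): arr=[9 6 3 24 19] head=0 tail=0 count=0
After op 11 (write(11)): arr=[11 6 3 24 19] head=0 tail=1 count=1
After op 12 (write(14)): arr=[11 14 3 24 19] head=0 tail=2 count=2

Answer: none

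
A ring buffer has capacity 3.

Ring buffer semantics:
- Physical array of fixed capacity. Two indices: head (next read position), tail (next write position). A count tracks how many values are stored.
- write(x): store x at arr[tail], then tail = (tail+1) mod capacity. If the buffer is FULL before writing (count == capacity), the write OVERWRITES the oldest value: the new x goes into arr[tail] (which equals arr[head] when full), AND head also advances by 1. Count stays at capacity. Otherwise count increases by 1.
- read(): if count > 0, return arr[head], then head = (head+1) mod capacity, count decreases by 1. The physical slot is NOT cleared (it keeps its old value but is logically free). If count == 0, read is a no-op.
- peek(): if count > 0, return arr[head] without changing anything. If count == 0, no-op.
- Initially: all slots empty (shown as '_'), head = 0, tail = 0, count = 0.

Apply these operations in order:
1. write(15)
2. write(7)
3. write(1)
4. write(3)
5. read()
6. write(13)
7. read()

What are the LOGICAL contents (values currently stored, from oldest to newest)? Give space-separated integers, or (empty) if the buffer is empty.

After op 1 (write(15)): arr=[15 _ _] head=0 tail=1 count=1
After op 2 (write(7)): arr=[15 7 _] head=0 tail=2 count=2
After op 3 (write(1)): arr=[15 7 1] head=0 tail=0 count=3
After op 4 (write(3)): arr=[3 7 1] head=1 tail=1 count=3
After op 5 (read()): arr=[3 7 1] head=2 tail=1 count=2
After op 6 (write(13)): arr=[3 13 1] head=2 tail=2 count=3
After op 7 (read()): arr=[3 13 1] head=0 tail=2 count=2

Answer: 3 13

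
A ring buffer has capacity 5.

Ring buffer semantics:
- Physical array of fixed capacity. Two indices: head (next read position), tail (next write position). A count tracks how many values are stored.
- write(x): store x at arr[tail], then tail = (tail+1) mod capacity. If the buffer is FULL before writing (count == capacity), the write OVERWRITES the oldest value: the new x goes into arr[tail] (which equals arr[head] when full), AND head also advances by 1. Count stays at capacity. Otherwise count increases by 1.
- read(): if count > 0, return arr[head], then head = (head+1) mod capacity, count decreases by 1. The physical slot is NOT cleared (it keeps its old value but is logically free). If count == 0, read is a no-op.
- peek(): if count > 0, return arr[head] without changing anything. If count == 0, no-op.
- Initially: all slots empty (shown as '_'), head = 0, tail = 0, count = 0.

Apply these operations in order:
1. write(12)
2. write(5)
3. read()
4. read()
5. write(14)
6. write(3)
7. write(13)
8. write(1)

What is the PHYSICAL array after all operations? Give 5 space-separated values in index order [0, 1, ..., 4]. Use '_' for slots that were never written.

After op 1 (write(12)): arr=[12 _ _ _ _] head=0 tail=1 count=1
After op 2 (write(5)): arr=[12 5 _ _ _] head=0 tail=2 count=2
After op 3 (read()): arr=[12 5 _ _ _] head=1 tail=2 count=1
After op 4 (read()): arr=[12 5 _ _ _] head=2 tail=2 count=0
After op 5 (write(14)): arr=[12 5 14 _ _] head=2 tail=3 count=1
After op 6 (write(3)): arr=[12 5 14 3 _] head=2 tail=4 count=2
After op 7 (write(13)): arr=[12 5 14 3 13] head=2 tail=0 count=3
After op 8 (write(1)): arr=[1 5 14 3 13] head=2 tail=1 count=4

Answer: 1 5 14 3 13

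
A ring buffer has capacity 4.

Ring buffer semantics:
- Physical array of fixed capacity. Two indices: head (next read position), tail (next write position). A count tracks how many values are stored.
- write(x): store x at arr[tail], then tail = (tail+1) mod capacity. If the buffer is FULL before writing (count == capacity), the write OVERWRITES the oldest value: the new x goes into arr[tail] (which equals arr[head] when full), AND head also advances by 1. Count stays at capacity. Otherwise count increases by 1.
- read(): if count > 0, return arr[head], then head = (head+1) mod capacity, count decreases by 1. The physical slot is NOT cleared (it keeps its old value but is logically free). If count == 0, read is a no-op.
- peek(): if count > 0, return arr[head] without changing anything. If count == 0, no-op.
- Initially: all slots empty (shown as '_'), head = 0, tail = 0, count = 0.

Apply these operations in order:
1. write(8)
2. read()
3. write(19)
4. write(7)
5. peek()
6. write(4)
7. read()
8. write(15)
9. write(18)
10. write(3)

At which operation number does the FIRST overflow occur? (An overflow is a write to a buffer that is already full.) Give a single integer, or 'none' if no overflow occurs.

Answer: 10

Derivation:
After op 1 (write(8)): arr=[8 _ _ _] head=0 tail=1 count=1
After op 2 (read()): arr=[8 _ _ _] head=1 tail=1 count=0
After op 3 (write(19)): arr=[8 19 _ _] head=1 tail=2 count=1
After op 4 (write(7)): arr=[8 19 7 _] head=1 tail=3 count=2
After op 5 (peek()): arr=[8 19 7 _] head=1 tail=3 count=2
After op 6 (write(4)): arr=[8 19 7 4] head=1 tail=0 count=3
After op 7 (read()): arr=[8 19 7 4] head=2 tail=0 count=2
After op 8 (write(15)): arr=[15 19 7 4] head=2 tail=1 count=3
After op 9 (write(18)): arr=[15 18 7 4] head=2 tail=2 count=4
After op 10 (write(3)): arr=[15 18 3 4] head=3 tail=3 count=4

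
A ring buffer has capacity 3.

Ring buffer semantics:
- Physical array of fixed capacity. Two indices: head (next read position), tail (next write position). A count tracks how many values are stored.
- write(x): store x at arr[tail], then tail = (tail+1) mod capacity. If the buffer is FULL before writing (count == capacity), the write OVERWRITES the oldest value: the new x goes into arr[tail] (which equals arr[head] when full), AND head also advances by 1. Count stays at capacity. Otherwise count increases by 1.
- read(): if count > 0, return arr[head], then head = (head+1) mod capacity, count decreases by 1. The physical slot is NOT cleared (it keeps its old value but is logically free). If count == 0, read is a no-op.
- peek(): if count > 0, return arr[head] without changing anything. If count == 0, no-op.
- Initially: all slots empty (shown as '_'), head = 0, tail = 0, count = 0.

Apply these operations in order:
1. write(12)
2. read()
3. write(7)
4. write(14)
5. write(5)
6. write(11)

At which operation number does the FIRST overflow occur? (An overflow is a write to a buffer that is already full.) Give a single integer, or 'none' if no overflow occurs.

Answer: 6

Derivation:
After op 1 (write(12)): arr=[12 _ _] head=0 tail=1 count=1
After op 2 (read()): arr=[12 _ _] head=1 tail=1 count=0
After op 3 (write(7)): arr=[12 7 _] head=1 tail=2 count=1
After op 4 (write(14)): arr=[12 7 14] head=1 tail=0 count=2
After op 5 (write(5)): arr=[5 7 14] head=1 tail=1 count=3
After op 6 (write(11)): arr=[5 11 14] head=2 tail=2 count=3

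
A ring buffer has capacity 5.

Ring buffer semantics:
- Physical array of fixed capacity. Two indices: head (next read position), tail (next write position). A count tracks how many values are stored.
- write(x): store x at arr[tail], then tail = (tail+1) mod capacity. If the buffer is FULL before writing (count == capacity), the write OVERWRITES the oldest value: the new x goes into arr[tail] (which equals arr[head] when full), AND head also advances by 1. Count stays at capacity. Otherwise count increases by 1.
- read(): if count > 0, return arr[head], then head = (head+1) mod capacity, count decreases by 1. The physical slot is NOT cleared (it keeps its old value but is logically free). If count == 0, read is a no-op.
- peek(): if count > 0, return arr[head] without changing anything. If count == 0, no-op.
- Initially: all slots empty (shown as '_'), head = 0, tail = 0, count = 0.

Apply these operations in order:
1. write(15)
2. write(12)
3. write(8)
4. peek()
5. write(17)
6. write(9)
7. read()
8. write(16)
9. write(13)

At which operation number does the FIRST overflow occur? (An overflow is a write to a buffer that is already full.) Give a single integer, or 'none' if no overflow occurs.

Answer: 9

Derivation:
After op 1 (write(15)): arr=[15 _ _ _ _] head=0 tail=1 count=1
After op 2 (write(12)): arr=[15 12 _ _ _] head=0 tail=2 count=2
After op 3 (write(8)): arr=[15 12 8 _ _] head=0 tail=3 count=3
After op 4 (peek()): arr=[15 12 8 _ _] head=0 tail=3 count=3
After op 5 (write(17)): arr=[15 12 8 17 _] head=0 tail=4 count=4
After op 6 (write(9)): arr=[15 12 8 17 9] head=0 tail=0 count=5
After op 7 (read()): arr=[15 12 8 17 9] head=1 tail=0 count=4
After op 8 (write(16)): arr=[16 12 8 17 9] head=1 tail=1 count=5
After op 9 (write(13)): arr=[16 13 8 17 9] head=2 tail=2 count=5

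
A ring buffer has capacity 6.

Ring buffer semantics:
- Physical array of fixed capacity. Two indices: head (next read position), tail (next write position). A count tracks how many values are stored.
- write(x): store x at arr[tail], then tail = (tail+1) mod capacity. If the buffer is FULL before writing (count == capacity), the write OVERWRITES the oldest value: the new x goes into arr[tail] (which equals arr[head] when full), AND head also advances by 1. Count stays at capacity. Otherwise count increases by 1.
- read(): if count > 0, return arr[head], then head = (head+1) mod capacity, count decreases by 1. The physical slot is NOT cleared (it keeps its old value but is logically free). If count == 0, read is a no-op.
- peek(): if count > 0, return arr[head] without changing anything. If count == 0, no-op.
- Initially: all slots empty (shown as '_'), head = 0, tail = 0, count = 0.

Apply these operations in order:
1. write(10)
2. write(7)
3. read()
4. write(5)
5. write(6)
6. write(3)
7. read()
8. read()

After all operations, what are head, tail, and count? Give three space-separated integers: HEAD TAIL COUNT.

Answer: 3 5 2

Derivation:
After op 1 (write(10)): arr=[10 _ _ _ _ _] head=0 tail=1 count=1
After op 2 (write(7)): arr=[10 7 _ _ _ _] head=0 tail=2 count=2
After op 3 (read()): arr=[10 7 _ _ _ _] head=1 tail=2 count=1
After op 4 (write(5)): arr=[10 7 5 _ _ _] head=1 tail=3 count=2
After op 5 (write(6)): arr=[10 7 5 6 _ _] head=1 tail=4 count=3
After op 6 (write(3)): arr=[10 7 5 6 3 _] head=1 tail=5 count=4
After op 7 (read()): arr=[10 7 5 6 3 _] head=2 tail=5 count=3
After op 8 (read()): arr=[10 7 5 6 3 _] head=3 tail=5 count=2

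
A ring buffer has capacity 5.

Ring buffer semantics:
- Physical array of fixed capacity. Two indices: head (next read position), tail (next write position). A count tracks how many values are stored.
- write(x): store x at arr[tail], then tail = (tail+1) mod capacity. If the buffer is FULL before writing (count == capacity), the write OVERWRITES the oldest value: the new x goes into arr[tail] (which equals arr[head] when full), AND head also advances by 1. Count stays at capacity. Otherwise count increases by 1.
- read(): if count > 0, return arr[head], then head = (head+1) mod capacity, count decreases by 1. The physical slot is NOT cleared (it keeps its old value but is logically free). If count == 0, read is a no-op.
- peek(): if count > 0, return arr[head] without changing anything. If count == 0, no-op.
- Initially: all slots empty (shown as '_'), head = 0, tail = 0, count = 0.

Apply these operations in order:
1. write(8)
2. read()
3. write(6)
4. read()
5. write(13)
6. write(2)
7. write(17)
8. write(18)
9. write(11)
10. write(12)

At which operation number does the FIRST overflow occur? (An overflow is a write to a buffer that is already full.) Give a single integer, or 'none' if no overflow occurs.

After op 1 (write(8)): arr=[8 _ _ _ _] head=0 tail=1 count=1
After op 2 (read()): arr=[8 _ _ _ _] head=1 tail=1 count=0
After op 3 (write(6)): arr=[8 6 _ _ _] head=1 tail=2 count=1
After op 4 (read()): arr=[8 6 _ _ _] head=2 tail=2 count=0
After op 5 (write(13)): arr=[8 6 13 _ _] head=2 tail=3 count=1
After op 6 (write(2)): arr=[8 6 13 2 _] head=2 tail=4 count=2
After op 7 (write(17)): arr=[8 6 13 2 17] head=2 tail=0 count=3
After op 8 (write(18)): arr=[18 6 13 2 17] head=2 tail=1 count=4
After op 9 (write(11)): arr=[18 11 13 2 17] head=2 tail=2 count=5
After op 10 (write(12)): arr=[18 11 12 2 17] head=3 tail=3 count=5

Answer: 10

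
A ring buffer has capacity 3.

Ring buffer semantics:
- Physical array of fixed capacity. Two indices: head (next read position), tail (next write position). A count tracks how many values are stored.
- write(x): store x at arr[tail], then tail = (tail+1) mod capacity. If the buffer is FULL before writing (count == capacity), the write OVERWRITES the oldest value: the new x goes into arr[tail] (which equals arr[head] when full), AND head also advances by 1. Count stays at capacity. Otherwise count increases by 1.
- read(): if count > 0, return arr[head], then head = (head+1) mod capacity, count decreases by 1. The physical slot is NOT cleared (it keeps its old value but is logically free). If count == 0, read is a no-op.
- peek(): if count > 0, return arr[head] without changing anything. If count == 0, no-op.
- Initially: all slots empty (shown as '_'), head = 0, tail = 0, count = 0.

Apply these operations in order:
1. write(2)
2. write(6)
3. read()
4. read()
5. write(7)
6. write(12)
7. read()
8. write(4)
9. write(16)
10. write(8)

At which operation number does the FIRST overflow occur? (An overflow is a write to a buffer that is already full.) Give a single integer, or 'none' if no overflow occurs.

Answer: 10

Derivation:
After op 1 (write(2)): arr=[2 _ _] head=0 tail=1 count=1
After op 2 (write(6)): arr=[2 6 _] head=0 tail=2 count=2
After op 3 (read()): arr=[2 6 _] head=1 tail=2 count=1
After op 4 (read()): arr=[2 6 _] head=2 tail=2 count=0
After op 5 (write(7)): arr=[2 6 7] head=2 tail=0 count=1
After op 6 (write(12)): arr=[12 6 7] head=2 tail=1 count=2
After op 7 (read()): arr=[12 6 7] head=0 tail=1 count=1
After op 8 (write(4)): arr=[12 4 7] head=0 tail=2 count=2
After op 9 (write(16)): arr=[12 4 16] head=0 tail=0 count=3
After op 10 (write(8)): arr=[8 4 16] head=1 tail=1 count=3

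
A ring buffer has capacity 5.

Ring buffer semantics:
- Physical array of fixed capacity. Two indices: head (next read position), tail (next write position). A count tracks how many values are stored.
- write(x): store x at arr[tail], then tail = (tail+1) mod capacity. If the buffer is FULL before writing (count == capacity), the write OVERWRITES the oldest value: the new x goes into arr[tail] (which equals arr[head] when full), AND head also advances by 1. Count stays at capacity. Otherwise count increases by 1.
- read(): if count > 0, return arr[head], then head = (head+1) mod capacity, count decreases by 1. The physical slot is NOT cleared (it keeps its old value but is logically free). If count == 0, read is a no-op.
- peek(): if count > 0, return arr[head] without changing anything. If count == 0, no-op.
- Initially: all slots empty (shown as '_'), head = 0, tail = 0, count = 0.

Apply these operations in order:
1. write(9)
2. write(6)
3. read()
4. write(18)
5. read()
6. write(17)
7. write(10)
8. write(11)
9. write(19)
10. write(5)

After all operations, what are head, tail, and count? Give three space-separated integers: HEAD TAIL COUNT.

Answer: 3 3 5

Derivation:
After op 1 (write(9)): arr=[9 _ _ _ _] head=0 tail=1 count=1
After op 2 (write(6)): arr=[9 6 _ _ _] head=0 tail=2 count=2
After op 3 (read()): arr=[9 6 _ _ _] head=1 tail=2 count=1
After op 4 (write(18)): arr=[9 6 18 _ _] head=1 tail=3 count=2
After op 5 (read()): arr=[9 6 18 _ _] head=2 tail=3 count=1
After op 6 (write(17)): arr=[9 6 18 17 _] head=2 tail=4 count=2
After op 7 (write(10)): arr=[9 6 18 17 10] head=2 tail=0 count=3
After op 8 (write(11)): arr=[11 6 18 17 10] head=2 tail=1 count=4
After op 9 (write(19)): arr=[11 19 18 17 10] head=2 tail=2 count=5
After op 10 (write(5)): arr=[11 19 5 17 10] head=3 tail=3 count=5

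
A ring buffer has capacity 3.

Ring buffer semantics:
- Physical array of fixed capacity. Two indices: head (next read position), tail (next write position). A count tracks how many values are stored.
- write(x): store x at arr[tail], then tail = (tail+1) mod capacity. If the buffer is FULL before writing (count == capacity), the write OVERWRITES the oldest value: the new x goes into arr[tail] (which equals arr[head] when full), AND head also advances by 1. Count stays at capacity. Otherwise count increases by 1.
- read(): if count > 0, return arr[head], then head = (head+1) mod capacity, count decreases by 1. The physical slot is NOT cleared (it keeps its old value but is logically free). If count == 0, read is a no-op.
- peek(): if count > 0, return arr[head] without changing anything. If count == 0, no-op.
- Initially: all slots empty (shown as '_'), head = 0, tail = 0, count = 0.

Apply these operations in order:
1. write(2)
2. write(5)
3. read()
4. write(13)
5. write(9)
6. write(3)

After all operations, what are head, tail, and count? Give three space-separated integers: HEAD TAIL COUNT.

Answer: 2 2 3

Derivation:
After op 1 (write(2)): arr=[2 _ _] head=0 tail=1 count=1
After op 2 (write(5)): arr=[2 5 _] head=0 tail=2 count=2
After op 3 (read()): arr=[2 5 _] head=1 tail=2 count=1
After op 4 (write(13)): arr=[2 5 13] head=1 tail=0 count=2
After op 5 (write(9)): arr=[9 5 13] head=1 tail=1 count=3
After op 6 (write(3)): arr=[9 3 13] head=2 tail=2 count=3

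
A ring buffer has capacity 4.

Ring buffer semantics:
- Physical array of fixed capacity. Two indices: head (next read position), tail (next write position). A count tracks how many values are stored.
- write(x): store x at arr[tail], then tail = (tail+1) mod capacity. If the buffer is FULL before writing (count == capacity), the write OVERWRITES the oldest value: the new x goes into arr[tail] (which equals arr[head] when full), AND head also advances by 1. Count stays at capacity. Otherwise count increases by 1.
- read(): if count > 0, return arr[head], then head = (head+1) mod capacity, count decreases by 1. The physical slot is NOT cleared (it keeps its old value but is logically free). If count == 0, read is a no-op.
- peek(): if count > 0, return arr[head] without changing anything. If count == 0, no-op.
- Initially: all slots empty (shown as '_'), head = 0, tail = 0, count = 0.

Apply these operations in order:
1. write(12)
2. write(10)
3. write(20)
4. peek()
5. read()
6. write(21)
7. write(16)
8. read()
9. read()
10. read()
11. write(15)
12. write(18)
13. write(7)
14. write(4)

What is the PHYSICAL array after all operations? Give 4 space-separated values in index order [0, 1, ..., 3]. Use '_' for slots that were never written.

After op 1 (write(12)): arr=[12 _ _ _] head=0 tail=1 count=1
After op 2 (write(10)): arr=[12 10 _ _] head=0 tail=2 count=2
After op 3 (write(20)): arr=[12 10 20 _] head=0 tail=3 count=3
After op 4 (peek()): arr=[12 10 20 _] head=0 tail=3 count=3
After op 5 (read()): arr=[12 10 20 _] head=1 tail=3 count=2
After op 6 (write(21)): arr=[12 10 20 21] head=1 tail=0 count=3
After op 7 (write(16)): arr=[16 10 20 21] head=1 tail=1 count=4
After op 8 (read()): arr=[16 10 20 21] head=2 tail=1 count=3
After op 9 (read()): arr=[16 10 20 21] head=3 tail=1 count=2
After op 10 (read()): arr=[16 10 20 21] head=0 tail=1 count=1
After op 11 (write(15)): arr=[16 15 20 21] head=0 tail=2 count=2
After op 12 (write(18)): arr=[16 15 18 21] head=0 tail=3 count=3
After op 13 (write(7)): arr=[16 15 18 7] head=0 tail=0 count=4
After op 14 (write(4)): arr=[4 15 18 7] head=1 tail=1 count=4

Answer: 4 15 18 7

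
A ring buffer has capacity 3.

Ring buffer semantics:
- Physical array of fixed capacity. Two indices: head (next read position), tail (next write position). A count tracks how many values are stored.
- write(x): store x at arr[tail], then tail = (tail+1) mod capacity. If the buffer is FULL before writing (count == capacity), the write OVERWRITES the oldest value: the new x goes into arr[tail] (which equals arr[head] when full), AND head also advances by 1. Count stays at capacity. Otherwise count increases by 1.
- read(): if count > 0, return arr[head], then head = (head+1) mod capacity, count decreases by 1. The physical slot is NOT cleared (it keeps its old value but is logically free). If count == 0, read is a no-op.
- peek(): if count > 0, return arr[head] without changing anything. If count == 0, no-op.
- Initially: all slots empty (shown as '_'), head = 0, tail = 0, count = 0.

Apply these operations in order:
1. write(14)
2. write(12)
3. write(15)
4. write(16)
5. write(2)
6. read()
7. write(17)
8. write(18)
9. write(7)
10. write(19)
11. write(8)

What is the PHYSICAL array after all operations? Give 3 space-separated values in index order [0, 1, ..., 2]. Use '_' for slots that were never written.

Answer: 8 7 19

Derivation:
After op 1 (write(14)): arr=[14 _ _] head=0 tail=1 count=1
After op 2 (write(12)): arr=[14 12 _] head=0 tail=2 count=2
After op 3 (write(15)): arr=[14 12 15] head=0 tail=0 count=3
After op 4 (write(16)): arr=[16 12 15] head=1 tail=1 count=3
After op 5 (write(2)): arr=[16 2 15] head=2 tail=2 count=3
After op 6 (read()): arr=[16 2 15] head=0 tail=2 count=2
After op 7 (write(17)): arr=[16 2 17] head=0 tail=0 count=3
After op 8 (write(18)): arr=[18 2 17] head=1 tail=1 count=3
After op 9 (write(7)): arr=[18 7 17] head=2 tail=2 count=3
After op 10 (write(19)): arr=[18 7 19] head=0 tail=0 count=3
After op 11 (write(8)): arr=[8 7 19] head=1 tail=1 count=3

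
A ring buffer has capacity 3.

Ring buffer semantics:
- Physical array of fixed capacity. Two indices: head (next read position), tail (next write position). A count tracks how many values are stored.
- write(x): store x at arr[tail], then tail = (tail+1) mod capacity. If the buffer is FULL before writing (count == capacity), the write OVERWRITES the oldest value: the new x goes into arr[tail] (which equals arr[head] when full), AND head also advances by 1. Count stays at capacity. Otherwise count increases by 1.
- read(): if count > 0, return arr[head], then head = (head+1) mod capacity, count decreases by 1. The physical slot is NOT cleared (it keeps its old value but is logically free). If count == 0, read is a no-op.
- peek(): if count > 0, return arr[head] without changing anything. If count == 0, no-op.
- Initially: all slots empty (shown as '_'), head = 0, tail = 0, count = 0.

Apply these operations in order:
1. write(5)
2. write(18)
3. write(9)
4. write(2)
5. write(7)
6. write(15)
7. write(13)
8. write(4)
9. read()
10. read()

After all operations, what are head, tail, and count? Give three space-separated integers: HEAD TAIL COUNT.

After op 1 (write(5)): arr=[5 _ _] head=0 tail=1 count=1
After op 2 (write(18)): arr=[5 18 _] head=0 tail=2 count=2
After op 3 (write(9)): arr=[5 18 9] head=0 tail=0 count=3
After op 4 (write(2)): arr=[2 18 9] head=1 tail=1 count=3
After op 5 (write(7)): arr=[2 7 9] head=2 tail=2 count=3
After op 6 (write(15)): arr=[2 7 15] head=0 tail=0 count=3
After op 7 (write(13)): arr=[13 7 15] head=1 tail=1 count=3
After op 8 (write(4)): arr=[13 4 15] head=2 tail=2 count=3
After op 9 (read()): arr=[13 4 15] head=0 tail=2 count=2
After op 10 (read()): arr=[13 4 15] head=1 tail=2 count=1

Answer: 1 2 1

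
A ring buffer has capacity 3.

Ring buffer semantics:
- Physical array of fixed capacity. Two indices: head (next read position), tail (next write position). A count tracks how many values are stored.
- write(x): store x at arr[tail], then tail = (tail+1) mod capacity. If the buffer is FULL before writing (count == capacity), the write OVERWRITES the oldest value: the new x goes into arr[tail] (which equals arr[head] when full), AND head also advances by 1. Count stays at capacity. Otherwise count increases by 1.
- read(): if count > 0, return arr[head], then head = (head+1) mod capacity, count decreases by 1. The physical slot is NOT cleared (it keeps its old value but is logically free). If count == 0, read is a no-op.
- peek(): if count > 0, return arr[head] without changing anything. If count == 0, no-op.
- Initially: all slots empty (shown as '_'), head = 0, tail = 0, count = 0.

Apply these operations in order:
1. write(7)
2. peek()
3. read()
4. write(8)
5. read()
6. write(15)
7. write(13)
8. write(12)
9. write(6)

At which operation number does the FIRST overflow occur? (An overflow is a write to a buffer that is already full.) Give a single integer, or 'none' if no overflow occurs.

Answer: 9

Derivation:
After op 1 (write(7)): arr=[7 _ _] head=0 tail=1 count=1
After op 2 (peek()): arr=[7 _ _] head=0 tail=1 count=1
After op 3 (read()): arr=[7 _ _] head=1 tail=1 count=0
After op 4 (write(8)): arr=[7 8 _] head=1 tail=2 count=1
After op 5 (read()): arr=[7 8 _] head=2 tail=2 count=0
After op 6 (write(15)): arr=[7 8 15] head=2 tail=0 count=1
After op 7 (write(13)): arr=[13 8 15] head=2 tail=1 count=2
After op 8 (write(12)): arr=[13 12 15] head=2 tail=2 count=3
After op 9 (write(6)): arr=[13 12 6] head=0 tail=0 count=3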